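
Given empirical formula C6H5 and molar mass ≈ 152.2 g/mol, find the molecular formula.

Empirical-formula mass = 77.10 g/mol
n = 152.2 / 77.10 = 1.97 ≈ 2
Molecular formula = (C6H5)2 = C12H10

C12H10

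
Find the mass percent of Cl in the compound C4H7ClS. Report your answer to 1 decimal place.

28.9%

Molar mass = 4(12.01) + 7(1.008) + 1(35.45) + 1(32.07) = 122.616 g/mol
Mass of Cl per mole = 1 × 35.45 = 35.450 g
% Cl = 35.450 / 122.616 × 100 = 28.9%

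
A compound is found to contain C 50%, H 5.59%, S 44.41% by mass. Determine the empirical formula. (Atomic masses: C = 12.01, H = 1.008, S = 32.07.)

C3H4S

Assume 100 g: 50 g C, 5.59 g H, 44.41 g S.
Moles — C: 50 / 12.01 = 4.163 mol; H: 5.59 / 1.008 = 5.546 mol; S: 44.41 / 32.07 = 1.385 mol
Smallest is S at 1.385 mol; normalising gives C 3.006, H 4.005, S 1.000
Ratio ≈ 3:4:1, so the empirical formula is C3H4S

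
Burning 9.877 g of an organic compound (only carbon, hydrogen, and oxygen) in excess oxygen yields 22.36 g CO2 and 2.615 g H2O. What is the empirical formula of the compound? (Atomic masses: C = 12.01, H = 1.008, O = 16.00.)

mol C = 22.36 / 44.01 = 0.5081; mass C = 0.5081 × 12.01 = 6.102 g
mol H = 2 × (2.615 / 18.02) = 0.2902; mass H = 0.2902 × 1.008 = 0.2926 g
mass O = 9.877 − (6.394) = 3.483 g → mol O = 0.2177
Smallest is O at 0.2177 mol; normalising gives C 2.334, H 1.333, O 1.000
×3: C 7.00, H 4.00, O 3.00 → C7H4O3

C7H4O3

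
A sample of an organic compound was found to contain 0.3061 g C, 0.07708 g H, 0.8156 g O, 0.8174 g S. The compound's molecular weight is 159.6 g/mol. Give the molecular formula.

C2H6O4S2

C: 0.3061 g ÷ 12.01 g/mol = 0.02549 mol
H: 0.07708 g ÷ 1.008 g/mol = 0.07647 mol
O: 0.8156 g ÷ 16.00 g/mol = 0.05097 mol
S: 0.8174 g ÷ 32.07 g/mol = 0.02549 mol
Smallest is C at 0.02549 mol; normalising gives C 1.000, H 3.000, O 2.000, S 1.000
→ CH3O2S
Empirical-formula mass = 79.10 g/mol
n = 159.6 / 79.10 = 2.02 ≈ 2
Molecular formula = (CH3O2S)×2 = C2H6O4S2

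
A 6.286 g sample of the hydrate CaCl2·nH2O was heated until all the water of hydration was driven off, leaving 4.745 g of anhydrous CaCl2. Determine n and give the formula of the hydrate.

Mass of water lost = 6.286 − 4.745 = 1.541 g → 1.541 / 18.02 = 0.08552 mol H2O
Molar mass of CaCl2 = 110.98 g/mol → mol CaCl2 = 4.745 / 110.98 = 0.04276
n = 0.08552 / 0.04276 = 2.00 ≈ 2 → CaCl2·2H2O

CaCl2·2H2O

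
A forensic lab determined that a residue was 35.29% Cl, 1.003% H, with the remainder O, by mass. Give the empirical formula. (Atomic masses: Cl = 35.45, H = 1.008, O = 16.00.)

Assume 100 g: 35.29 g Cl, 1.003 g H, 63.707 g O.
n(Cl) = 35.29/35.45 = 0.9955, n(H) = 1.003/1.008 = 0.995, n(O) = 63.707/16.00 = 3.982
Ratios (÷ 0.995): Cl 1.000, H 1.000, O 4.002
→ ClHO4

ClHO4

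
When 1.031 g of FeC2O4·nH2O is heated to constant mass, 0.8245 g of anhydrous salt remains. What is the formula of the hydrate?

Mass of water lost = 1.031 − 0.8245 = 0.2065 g → 0.2065 / 18.02 = 0.01146 mol H2O
Molar mass of FeC2O4 = 143.87 g/mol → mol FeC2O4 = 0.8245 / 143.87 = 0.005731
n = 0.01146 / 0.005731 = 2.00 ≈ 2 → FeC2O4·2H2O

FeC2O4·2H2O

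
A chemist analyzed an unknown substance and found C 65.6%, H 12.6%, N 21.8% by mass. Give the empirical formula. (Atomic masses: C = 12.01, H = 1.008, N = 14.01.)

Assume 100 g: 65.6 g C, 12.6 g H, 21.8 g N.
Moles — C: 65.6 / 12.01 = 5.462 mol; H: 12.6 / 1.008 = 12.5 mol; N: 21.8 / 14.01 = 1.556 mol
Smallest is N at 1.556 mol; normalising gives C 3.510, H 8.033, N 1.000
×2: C 7.02, H 16.07, N 2.00 → C7H16N2

C7H16N2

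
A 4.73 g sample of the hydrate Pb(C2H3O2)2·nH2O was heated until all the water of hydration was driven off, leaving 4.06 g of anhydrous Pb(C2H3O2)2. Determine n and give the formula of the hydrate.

Mass of water lost = 4.73 − 4.06 = 0.67 g → 0.67 / 18.02 = 0.03718 mol H2O
Molar mass of Pb(C2H3O2)2 = 325.29 g/mol → mol Pb(C2H3O2)2 = 4.06 / 325.29 = 0.01248
n = 0.03718 / 0.01248 = 2.98 ≈ 3 → Pb(C2H3O2)2·3H2O

Pb(C2H3O2)2·3H2O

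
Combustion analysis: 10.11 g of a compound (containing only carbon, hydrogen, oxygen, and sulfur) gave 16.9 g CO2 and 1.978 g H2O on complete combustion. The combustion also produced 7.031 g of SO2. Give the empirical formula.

mol C = 16.9 / 44.01 = 0.3840; mass C = 0.3840 × 12.01 = 4.612 g
mol H = 2 × (1.978 / 18.02) = 0.2195; mass H = 0.2195 × 1.008 = 0.2213 g
mol S = 7.031 / 64.07 = 0.1097; mass S = 3.519 g
mass O = 10.11 − (8.353) = 1.757 g → mol O = 0.1098
Divide by the smallest (0.1097 mol S): C 3.499, H 2.001, O 1.001, S 1.000
Scaling by 2: C 7.00, H 4.00, O 2.00, S 2.00 → C7H4O2S2

C7H4O2S2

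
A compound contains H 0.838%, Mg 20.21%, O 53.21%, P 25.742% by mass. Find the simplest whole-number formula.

HMgO4P

Assume 100 g: 0.838 g H, 20.21 g Mg, 53.21 g O, 25.742 g P.
H: 0.838 g ÷ 1.008 g/mol = 0.8313 mol
Mg: 20.21 g ÷ 24.31 g/mol = 0.8313 mol
O: 53.21 g ÷ 16.00 g/mol = 3.326 mol
P: 25.742 g ÷ 30.97 g/mol = 0.8312 mol
Divide by the smallest (0.8312 mol P): H 1.000, Mg 1.000, O 4.001, P 1.000
Ratio ≈ 1:1:4:1, so the empirical formula is HMgO4P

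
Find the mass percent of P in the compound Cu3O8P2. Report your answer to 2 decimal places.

16.27%

Molar mass = 3(63.55) + 8(16.00) + 2(30.97) = 380.590 g/mol
Mass of P per mole = 2 × 30.97 = 61.940 g
% P = 61.940 / 380.590 × 100 = 16.27%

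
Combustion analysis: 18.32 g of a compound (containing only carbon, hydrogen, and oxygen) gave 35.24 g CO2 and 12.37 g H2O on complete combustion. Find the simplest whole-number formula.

C7H12O4

mol C = 35.24 / 44.01 = 0.8007; mass C = 0.8007 × 12.01 = 9.617 g
mol H = 2 × (12.37 / 18.02) = 1.373; mass H = 1.373 × 1.008 = 1.384 g
mass O = 18.32 − (11.00) = 7.319 g → mol O = 0.4575
Ratios (÷ 0.4575): C 1.750, H 3.001, O 1.000
×4: C 7.00, H 12.00, O 4.00 → C7H12O4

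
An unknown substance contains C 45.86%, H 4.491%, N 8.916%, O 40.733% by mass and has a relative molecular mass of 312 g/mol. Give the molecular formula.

C12H14N2O8

Assume 100 g: 45.86 g C, 4.491 g H, 8.916 g N, 40.733 g O.
Moles — C: 45.86 / 12.01 = 3.818 mol; H: 4.491 / 1.008 = 4.455 mol; N: 8.916 / 14.01 = 0.6364 mol; O: 40.733 / 16.00 = 2.546 mol
Ratios (÷ 0.6364): C 6.000, H 7.001, N 1.000, O 4.000
≈ 6:7:1:4 → C6H7NO4
Empirical-formula mass = 157.13 g/mol
n = 312 / 157.13 = 1.99 ≈ 2
Molecular formula = (C6H7NO4)×2 = C12H14N2O8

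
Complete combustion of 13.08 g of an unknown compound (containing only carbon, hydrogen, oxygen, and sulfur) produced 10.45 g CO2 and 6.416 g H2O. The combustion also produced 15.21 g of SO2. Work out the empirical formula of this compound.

C2H6OS2

mol C = 10.45 / 44.01 = 0.2374; mass C = 0.2374 × 12.01 = 2.852 g
mol H = 2 × (6.416 / 18.02) = 0.7121; mass H = 0.7121 × 1.008 = 0.7178 g
mol S = 15.21 / 64.07 = 0.2374; mass S = 7.613 g
mass O = 13.08 − (11.18) = 1.897 g → mol O = 0.1186
Smallest is O at 0.1186 mol; normalising gives C 2.003, H 6.006, O 1.000, S 2.002
→ C2H6OS2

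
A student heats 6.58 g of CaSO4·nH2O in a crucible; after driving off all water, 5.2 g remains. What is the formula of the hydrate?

CaSO4·2H2O

Mass of water lost = 6.58 − 5.2 = 1.38 g → 1.38 / 18.02 = 0.07658 mol H2O
Molar mass of CaSO4 = 136.15 g/mol → mol CaSO4 = 5.2 / 136.15 = 0.03819
n = 0.07658 / 0.03819 = 2.01 ≈ 2 → CaSO4·2H2O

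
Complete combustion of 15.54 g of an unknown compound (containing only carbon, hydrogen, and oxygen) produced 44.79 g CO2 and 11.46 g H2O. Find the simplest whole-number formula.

mol C = 44.79 / 44.01 = 1.018; mass C = 1.018 × 12.01 = 12.22 g
mol H = 2 × (11.46 / 18.02) = 1.272; mass H = 1.272 × 1.008 = 1.282 g
mass O = 15.54 − (13.50) = 2.035 g → mol O = 0.1272
Ratios (÷ 0.1272): C 8.002, H 10.000, O 1.000
Ratio ≈ 8:10:1, so the empirical formula is C8H10O

C8H10O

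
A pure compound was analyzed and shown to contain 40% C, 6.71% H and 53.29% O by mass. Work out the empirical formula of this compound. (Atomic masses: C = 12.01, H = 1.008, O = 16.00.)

Assume 100 g: 40 g C, 6.71 g H, 53.29 g O.
Moles — C: 40 / 12.01 = 3.331 mol; H: 6.71 / 1.008 = 6.657 mol; O: 53.29 / 16.00 = 3.331 mol
Smallest is C at 3.331 mol; normalising gives C 1.000, H 1.999, O 1.000
→ CH2O

CH2O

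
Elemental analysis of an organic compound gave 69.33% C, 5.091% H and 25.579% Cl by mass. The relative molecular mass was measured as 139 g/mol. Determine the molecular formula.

C8H7Cl

Assume 100 g: 69.33 g C, 5.091 g H, 25.579 g Cl.
Moles — C: 69.33 / 12.01 = 5.773 mol; H: 5.091 / 1.008 = 5.051 mol; Cl: 25.579 / 35.45 = 0.7216 mol
Divide by the smallest (0.7216 mol Cl): C 8.000, H 7.000, Cl 1.000
≈ 8:7:1 → C8H7Cl
Empirical-formula mass = 138.59 g/mol
n = 139 / 138.59 = 1.00 ≈ 1
Molecular formula = empirical formula = C8H7Cl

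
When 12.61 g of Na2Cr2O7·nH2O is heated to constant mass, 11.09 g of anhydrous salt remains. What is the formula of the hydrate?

Mass of water lost = 12.61 − 11.09 = 1.52 g → 1.52 / 18.02 = 0.08435 mol H2O
Molar mass of Na2Cr2O7 = 261.98 g/mol → mol Na2Cr2O7 = 11.09 / 261.98 = 0.04233
n = 0.08435 / 0.04233 = 1.99 ≈ 2 → Na2Cr2O7·2H2O

Na2Cr2O7·2H2O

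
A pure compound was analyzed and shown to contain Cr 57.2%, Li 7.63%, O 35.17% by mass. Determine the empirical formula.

Assume 100 g: 57.2 g Cr, 7.63 g Li, 35.17 g O.
n(Cr) = 57.2/52.00 = 1.1, n(Li) = 7.63/6.94 = 1.099, n(O) = 35.17/16.00 = 2.198
Smallest is Li at 1.099 mol; normalising gives Cr 1.001, Li 1.000, O 1.999
Ratio ≈ 1:1:2, so the empirical formula is CrLiO2

CrLiO2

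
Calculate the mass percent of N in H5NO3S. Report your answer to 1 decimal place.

Molar mass = 5(1.008) + 1(14.01) + 3(16.00) + 1(32.07) = 99.120 g/mol
Mass of N per mole = 1 × 14.01 = 14.010 g
% N = 14.010 / 99.120 × 100 = 14.1%

14.1%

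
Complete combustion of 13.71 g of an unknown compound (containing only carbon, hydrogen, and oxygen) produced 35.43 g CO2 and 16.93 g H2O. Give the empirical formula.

mol C = 35.43 / 44.01 = 0.8050; mass C = 0.8050 × 12.01 = 9.669 g
mol H = 2 × (16.93 / 18.02) = 1.879; mass H = 1.879 × 1.008 = 1.894 g
mass O = 13.71 − (11.56) = 2.147 g → mol O = 0.1342
Ratios (÷ 0.1342): C 5.998, H 14.001, O 1.000
≈ 6:14:1 → C6H14O

C6H14O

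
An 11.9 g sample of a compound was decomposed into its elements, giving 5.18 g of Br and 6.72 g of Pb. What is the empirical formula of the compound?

n(Br) = 5.18/79.90 = 0.06483, n(Pb) = 6.72/207.2 = 0.03243
Divide by the smallest (0.03243 mol Pb): Br 1.999, Pb 1.000
Ratio ≈ 2:1, so the empirical formula is Br2Pb

Br2Pb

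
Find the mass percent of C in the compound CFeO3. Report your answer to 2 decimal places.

Molar mass = 1(12.01) + 1(55.85) + 3(16.00) = 115.860 g/mol
Mass of C per mole = 1 × 12.01 = 12.010 g
% C = 12.010 / 115.860 × 100 = 10.37%

10.37%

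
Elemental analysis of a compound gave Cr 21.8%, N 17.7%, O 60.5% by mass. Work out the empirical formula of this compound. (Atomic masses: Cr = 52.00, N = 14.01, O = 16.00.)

CrN3O9

Assume 100 g: 21.8 g Cr, 17.7 g N, 60.5 g O.
n(Cr) = 21.8/52.00 = 0.4192, n(N) = 17.7/14.01 = 1.263, n(O) = 60.5/16.00 = 3.781
Divide by the smallest (0.4192 mol Cr): Cr 1.000, N 3.014, O 9.019
≈ 1:3:9 → CrN3O9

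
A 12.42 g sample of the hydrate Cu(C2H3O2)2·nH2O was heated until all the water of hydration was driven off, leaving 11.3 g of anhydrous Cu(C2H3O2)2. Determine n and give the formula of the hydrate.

Cu(C2H3O2)2·H2O

Mass of water lost = 12.42 − 11.3 = 1.12 g → 1.12 / 18.02 = 0.06215 mol H2O
Molar mass of Cu(C2H3O2)2 = 181.64 g/mol → mol Cu(C2H3O2)2 = 11.3 / 181.64 = 0.06221
n = 0.06215 / 0.06221 = 1.00 ≈ 1 → Cu(C2H3O2)2·H2O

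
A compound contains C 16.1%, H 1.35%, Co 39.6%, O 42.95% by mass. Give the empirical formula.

Assume 100 g: 16.1 g C, 1.35 g H, 39.6 g Co, 42.95 g O.
Moles — C: 16.1 / 12.01 = 1.341 mol; H: 1.35 / 1.008 = 1.339 mol; Co: 39.6 / 58.93 = 0.672 mol; O: 42.95 / 16.00 = 2.684 mol
Smallest is Co at 0.672 mol; normalising gives C 1.995, H 1.993, Co 1.000, O 3.995
Ratio ≈ 2:2:1:4, so the empirical formula is C2H2CoO4

C2H2CoO4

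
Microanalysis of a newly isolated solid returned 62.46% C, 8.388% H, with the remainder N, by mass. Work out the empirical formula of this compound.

C5H8N2

Assume 100 g: 62.46 g C, 8.388 g H, 29.152 g N.
C: 62.46 g ÷ 12.01 g/mol = 5.201 mol
H: 8.388 g ÷ 1.008 g/mol = 8.321 mol
N: 29.152 g ÷ 14.01 g/mol = 2.081 mol
Ratios (÷ 2.081): C 2.499, H 3.999, N 1.000
Multiply by 2: C 5.00, H 8.00, N 2.00 → C5H8N2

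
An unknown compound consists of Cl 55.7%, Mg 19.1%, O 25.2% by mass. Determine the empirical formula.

Assume 100 g: 55.7 g Cl, 19.1 g Mg, 25.2 g O.
n(Cl) = 55.7/35.45 = 1.571, n(Mg) = 19.1/24.31 = 0.7857, n(O) = 25.2/16.00 = 1.575
Smallest is Mg at 0.7857 mol; normalising gives Cl 2.000, Mg 1.000, O 2.005
Ratio ≈ 2:1:2, so the empirical formula is Cl2MgO2

Cl2MgO2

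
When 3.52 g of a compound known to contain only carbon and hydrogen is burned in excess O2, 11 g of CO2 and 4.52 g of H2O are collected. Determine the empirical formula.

CH2

mol C = 11 / 44.01 = 0.2499; mass C = 0.2499 × 12.01 = 3.002 g
mol H = 2 × (4.52 / 18.02) = 0.5017; mass H = 0.5017 × 1.008 = 0.5057 g
Smallest is C at 0.2499 mol; normalising gives C 1.000, H 2.007
→ CH2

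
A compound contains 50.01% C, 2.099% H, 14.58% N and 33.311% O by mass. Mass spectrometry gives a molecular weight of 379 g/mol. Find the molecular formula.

C16H8N4O8

Assume 100 g: 50.01 g C, 2.099 g H, 14.58 g N, 33.311 g O.
n(C) = 50.01/12.01 = 4.164, n(H) = 2.099/1.008 = 2.082, n(N) = 14.58/14.01 = 1.041, n(O) = 33.311/16.00 = 2.082
Ratios (÷ 1.041): C 4.001, H 2.001, N 1.000, O 2.001
Ratio ≈ 4:2:1:2, so the empirical formula is C4H2NO2
Empirical-formula mass = 96.07 g/mol
n = 379 / 96.07 = 3.95 ≈ 4
Molecular formula = (C4H2NO2)×4 = C16H8N4O8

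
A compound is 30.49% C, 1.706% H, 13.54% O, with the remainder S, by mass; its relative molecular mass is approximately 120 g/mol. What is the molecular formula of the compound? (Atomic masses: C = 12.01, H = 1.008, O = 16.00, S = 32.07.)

Assume 100 g: 30.49 g C, 1.706 g H, 13.54 g O, 54.264 g S.
C: 30.49 g ÷ 12.01 g/mol = 2.539 mol
H: 1.706 g ÷ 1.008 g/mol = 1.692 mol
O: 13.54 g ÷ 16.00 g/mol = 0.8462 mol
S: 54.264 g ÷ 32.07 g/mol = 1.692 mol
Ratios (÷ 0.8462): C 3.000, H 2.000, O 1.000, S 1.999
→ C3H2OS2
Empirical-formula mass = 118.19 g/mol
n = 120 / 118.19 = 1.02 ≈ 1
Molecular formula = empirical formula = C3H2OS2

C3H2OS2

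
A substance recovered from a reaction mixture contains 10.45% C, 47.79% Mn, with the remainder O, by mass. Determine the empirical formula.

CMnO3

Assume 100 g: 10.45 g C, 47.79 g Mn, 41.76 g O.
Moles — C: 10.45 / 12.01 = 0.8701 mol; Mn: 47.79 / 54.94 = 0.8699 mol; O: 41.76 / 16.00 = 2.61 mol
Divide by the smallest (0.8699 mol Mn): C 1.000, Mn 1.000, O 3.000
→ CMnO3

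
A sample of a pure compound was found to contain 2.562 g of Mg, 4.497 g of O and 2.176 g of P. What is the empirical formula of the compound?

Mg3O8P2

Moles — Mg: 2.562 / 24.31 = 0.1054 mol; O: 4.497 / 16.00 = 0.2811 mol; P: 2.176 / 30.97 = 0.07026 mol
Smallest is P at 0.07026 mol; normalising gives Mg 1.500, O 4.000, P 1.000
Multiply by 2: Mg 3.00, O 8.00, P 2.00 → Mg3O8P2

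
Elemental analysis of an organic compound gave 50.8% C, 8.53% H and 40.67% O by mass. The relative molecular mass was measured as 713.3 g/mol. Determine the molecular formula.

C30H60O18

Assume 100 g: 50.8 g C, 8.53 g H, 40.67 g O.
n(C) = 50.8/12.01 = 4.23, n(H) = 8.53/1.008 = 8.462, n(O) = 40.67/16.00 = 2.542
Ratios (÷ 2.542): C 1.664, H 3.329, O 1.000
Multiply by 3: C 4.99, H 9.99, O 3.00 → C5H10O3
Empirical-formula mass = 118.13 g/mol
n = 713.3 / 118.13 = 6.04 ≈ 6
Molecular formula = (C5H10O3)×6 = C30H60O18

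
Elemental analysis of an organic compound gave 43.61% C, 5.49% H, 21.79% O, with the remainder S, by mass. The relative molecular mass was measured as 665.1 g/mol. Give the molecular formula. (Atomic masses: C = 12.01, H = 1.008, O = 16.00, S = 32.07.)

Assume 100 g: 43.61 g C, 5.49 g H, 21.79 g O, 29.11 g S.
n(C) = 43.61/12.01 = 3.631, n(H) = 5.49/1.008 = 5.446, n(O) = 21.79/16.00 = 1.362, n(S) = 29.11/32.07 = 0.9077
Divide by the smallest (0.9077 mol S): C 4.000, H 6.000, O 1.500, S 1.000
Multiply by 2: C 8.00, H 12.00, O 3.00, S 2.00 → C8H12O3S2
Empirical-formula mass = 220.32 g/mol
n = 665.1 / 220.32 = 3.02 ≈ 3
Molecular formula = (C8H12O3S2)×3 = C24H36O9S6

C24H36O9S6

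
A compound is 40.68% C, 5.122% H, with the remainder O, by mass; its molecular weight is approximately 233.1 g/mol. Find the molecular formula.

Assume 100 g: 40.68 g C, 5.122 g H, 54.198 g O.
C: 40.68 g ÷ 12.01 g/mol = 3.387 mol
H: 5.122 g ÷ 1.008 g/mol = 5.081 mol
O: 54.198 g ÷ 16.00 g/mol = 3.387 mol
Divide by the smallest (3.387 mol C): C 1.000, H 1.500, O 1.000
×2: C 2.00, H 3.00, O 2.00 → C2H3O2
Empirical-formula mass = 59.04 g/mol
n = 233.1 / 59.04 = 3.95 ≈ 4
Molecular formula = (C2H3O2)×4 = C8H12O8

C8H12O8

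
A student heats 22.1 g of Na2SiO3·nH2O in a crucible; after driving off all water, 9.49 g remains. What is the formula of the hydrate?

Mass of water lost = 22.1 − 9.49 = 12.61 g → 12.61 / 18.02 = 0.6998 mol H2O
Molar mass of Na2SiO3 = 122.07 g/mol → mol Na2SiO3 = 9.49 / 122.07 = 0.07774
n = 0.6998 / 0.07774 = 9.00 ≈ 9 → Na2SiO3·9H2O

Na2SiO3·9H2O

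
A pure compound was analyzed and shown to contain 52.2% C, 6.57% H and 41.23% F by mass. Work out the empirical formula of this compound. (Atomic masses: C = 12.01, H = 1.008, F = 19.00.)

C2H3F

Assume 100 g: 52.2 g C, 6.57 g H, 41.23 g F.
n(C) = 52.2/12.01 = 4.346, n(H) = 6.57/1.008 = 6.518, n(F) = 41.23/19.00 = 2.17
Divide by the smallest (2.17 mol F): C 2.003, H 3.004, F 1.000
≈ 2:3:1 → C2H3F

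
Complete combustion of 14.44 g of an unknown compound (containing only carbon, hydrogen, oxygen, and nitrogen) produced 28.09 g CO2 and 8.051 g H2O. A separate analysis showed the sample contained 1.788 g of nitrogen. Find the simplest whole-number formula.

C5H7NO2

mol C = 28.09 / 44.01 = 0.6383; mass C = 0.6383 × 12.01 = 7.666 g
mol H = 2 × (8.051 / 18.02) = 0.8936; mass H = 0.8936 × 1.008 = 0.9007 g
mol N = 1.788 / 14.01 = 0.1276
mass O = 14.44 − (10.35) = 4.086 g → mol O = 0.2554
Ratios (÷ 0.1276): C 5.001, H 7.002, N 1.000, O 2.001
Ratio ≈ 5:7:1:2, so the empirical formula is C5H7NO2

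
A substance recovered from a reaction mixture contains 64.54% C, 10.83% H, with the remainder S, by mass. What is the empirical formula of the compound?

C7H14S

Assume 100 g: 64.54 g C, 10.83 g H, 24.63 g S.
n(C) = 64.54/12.01 = 5.374, n(H) = 10.83/1.008 = 10.74, n(S) = 24.63/32.07 = 0.768
Divide by the smallest (0.768 mol S): C 6.997, H 13.990, S 1.000
→ C7H14S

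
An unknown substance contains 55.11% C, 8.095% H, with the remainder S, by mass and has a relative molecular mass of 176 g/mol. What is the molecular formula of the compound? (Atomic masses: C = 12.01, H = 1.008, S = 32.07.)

Assume 100 g: 55.11 g C, 8.095 g H, 36.795 g S.
C: 55.11 g ÷ 12.01 g/mol = 4.589 mol
H: 8.095 g ÷ 1.008 g/mol = 8.031 mol
S: 36.795 g ÷ 32.07 g/mol = 1.147 mol
Divide by the smallest (1.147 mol S): C 3.999, H 6.999, S 1.000
Ratio ≈ 4:7:1, so the empirical formula is C4H7S
Empirical-formula mass = 87.17 g/mol
n = 176 / 87.17 = 2.02 ≈ 2
Molecular formula = (C4H7S)×2 = C8H14S2

C8H14S2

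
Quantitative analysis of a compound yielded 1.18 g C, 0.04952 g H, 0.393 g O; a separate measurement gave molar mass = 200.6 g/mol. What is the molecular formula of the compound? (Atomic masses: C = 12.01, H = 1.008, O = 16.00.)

C12H6O3

Moles — C: 1.18 / 12.01 = 0.09825 mol; H: 0.04952 / 1.008 = 0.04913 mol; O: 0.393 / 16.00 = 0.02456 mol
Divide by the smallest (0.02456 mol O): C 4.000, H 2.000, O 1.000
Ratio ≈ 4:2:1, so the empirical formula is C4H2O
Empirical-formula mass = 66.06 g/mol
n = 200.6 / 66.06 = 3.04 ≈ 3
Molecular formula = (C4H2O)×3 = C12H6O3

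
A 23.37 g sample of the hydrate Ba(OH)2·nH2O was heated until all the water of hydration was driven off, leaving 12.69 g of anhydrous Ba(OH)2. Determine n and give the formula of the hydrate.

Ba(OH)2·8H2O

Mass of water lost = 23.37 − 12.69 = 10.68 g → 10.68 / 18.02 = 0.5927 mol H2O
Molar mass of Ba(OH)2 = 171.35 g/mol → mol Ba(OH)2 = 12.69 / 171.35 = 0.07406
n = 0.5927 / 0.07406 = 8.00 ≈ 8 → Ba(OH)2·8H2O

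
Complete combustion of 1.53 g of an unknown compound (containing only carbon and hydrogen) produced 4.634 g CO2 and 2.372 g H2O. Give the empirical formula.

mol C = 4.634 / 44.01 = 0.1053; mass C = 0.1053 × 12.01 = 1.265 g
mol H = 2 × (2.372 / 18.02) = 0.2633; mass H = 0.2633 × 1.008 = 0.2654 g
Divide by the smallest (0.1053 mol C): C 1.000, H 2.500
Multiply by 2: C 2.00, H 5.00 → C2H5

C2H5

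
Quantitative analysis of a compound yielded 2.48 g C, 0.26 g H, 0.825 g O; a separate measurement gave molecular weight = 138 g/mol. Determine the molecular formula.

Moles — C: 2.48 / 12.01 = 0.2065 mol; H: 0.26 / 1.008 = 0.2579 mol; O: 0.825 / 16.00 = 0.05156 mol
Smallest is O at 0.05156 mol; normalising gives C 4.005, H 5.002, O 1.000
→ C4H5O
Empirical-formula mass = 69.08 g/mol
n = 138 / 69.08 = 2.00 ≈ 2
Molecular formula = (C4H5O)×2 = C8H10O2

C8H10O2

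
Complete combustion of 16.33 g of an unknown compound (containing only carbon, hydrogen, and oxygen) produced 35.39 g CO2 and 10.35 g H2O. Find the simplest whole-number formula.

mol C = 35.39 / 44.01 = 0.8041; mass C = 0.8041 × 12.01 = 9.658 g
mol H = 2 × (10.35 / 18.02) = 1.149; mass H = 1.149 × 1.008 = 1.158 g
mass O = 16.33 − (10.82) = 5.514 g → mol O = 0.3447
Ratios (÷ 0.3447): C 2.333, H 3.333, O 1.000
Multiply by 3: C 7.00, H 10.00, O 3.00 → C7H10O3

C7H10O3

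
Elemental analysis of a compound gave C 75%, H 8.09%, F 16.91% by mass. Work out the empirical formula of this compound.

Assume 100 g: 75 g C, 8.09 g H, 16.91 g F.
n(C) = 75/12.01 = 6.245, n(H) = 8.09/1.008 = 8.026, n(F) = 16.91/19.00 = 0.89
Ratios (÷ 0.89): C 7.017, H 9.018, F 1.000
≈ 7:9:1 → C7H9F

C7H9F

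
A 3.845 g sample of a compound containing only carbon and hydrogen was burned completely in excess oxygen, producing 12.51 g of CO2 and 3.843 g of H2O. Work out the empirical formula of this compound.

C2H3

mol C = 12.51 / 44.01 = 0.2843; mass C = 0.2843 × 12.01 = 3.414 g
mol H = 2 × (3.843 / 18.02) = 0.4265; mass H = 0.4265 × 1.008 = 0.4299 g
Ratios (÷ 0.2843): C 1.000, H 1.501
Scaling by 2: C 2.00, H 3.00 → C2H3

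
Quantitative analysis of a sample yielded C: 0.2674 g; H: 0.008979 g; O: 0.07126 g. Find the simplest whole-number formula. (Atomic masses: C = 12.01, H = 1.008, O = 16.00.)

C: 0.2674 g ÷ 12.01 g/mol = 0.02226 mol
H: 0.008979 g ÷ 1.008 g/mol = 0.008908 mol
O: 0.07126 g ÷ 16.00 g/mol = 0.004454 mol
Ratios (÷ 0.004454): C 4.999, H 2.000, O 1.000
≈ 5:2:1 → C5H2O

C5H2O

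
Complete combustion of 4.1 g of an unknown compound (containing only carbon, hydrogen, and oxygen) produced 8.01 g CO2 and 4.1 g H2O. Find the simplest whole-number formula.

mol C = 8.01 / 44.01 = 0.1820; mass C = 0.1820 × 12.01 = 2.186 g
mol H = 2 × (4.1 / 18.02) = 0.4550; mass H = 0.4550 × 1.008 = 0.4587 g
mass O = 4.1 − (2.645) = 1.455 g → mol O = 0.09097
Divide by the smallest (0.09097 mol O): C 2.001, H 5.002, O 1.000
Ratio ≈ 2:5:1, so the empirical formula is C2H5O

C2H5O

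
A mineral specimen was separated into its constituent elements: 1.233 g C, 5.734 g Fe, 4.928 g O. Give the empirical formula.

CFeO3

C: 1.233 g ÷ 12.01 g/mol = 0.1027 mol
Fe: 5.734 g ÷ 55.85 g/mol = 0.1027 mol
O: 4.928 g ÷ 16.00 g/mol = 0.308 mol
Divide by the smallest (0.1027 mol C): C 1.000, Fe 1.000, O 3.000
→ CFeO3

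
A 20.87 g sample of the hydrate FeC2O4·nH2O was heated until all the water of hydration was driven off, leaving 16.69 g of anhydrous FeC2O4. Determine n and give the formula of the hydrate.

FeC2O4·2H2O

Mass of water lost = 20.87 − 16.69 = 4.18 g → 4.18 / 18.02 = 0.232 mol H2O
Molar mass of FeC2O4 = 143.87 g/mol → mol FeC2O4 = 16.69 / 143.87 = 0.116
n = 0.232 / 0.116 = 2.00 ≈ 2 → FeC2O4·2H2O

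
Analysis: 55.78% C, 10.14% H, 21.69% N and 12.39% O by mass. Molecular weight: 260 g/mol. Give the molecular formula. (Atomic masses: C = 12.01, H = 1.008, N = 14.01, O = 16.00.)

Assume 100 g: 55.78 g C, 10.14 g H, 21.69 g N, 12.39 g O.
C: 55.78 g ÷ 12.01 g/mol = 4.644 mol
H: 10.14 g ÷ 1.008 g/mol = 10.06 mol
N: 21.69 g ÷ 14.01 g/mol = 1.548 mol
O: 12.39 g ÷ 16.00 g/mol = 0.7744 mol
Smallest is O at 0.7744 mol; normalising gives C 5.998, H 12.991, N 1.999, O 1.000
→ C6H13N2O
Empirical-formula mass = 129.18 g/mol
n = 260 / 129.18 = 2.01 ≈ 2
Molecular formula = (C6H13N2O)×2 = C12H26N4O2

C12H26N4O2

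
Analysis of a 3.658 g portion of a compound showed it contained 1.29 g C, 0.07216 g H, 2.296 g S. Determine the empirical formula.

Moles — C: 1.29 / 12.01 = 0.1074 mol; H: 0.07216 / 1.008 = 0.07159 mol; S: 2.296 / 32.07 = 0.07159 mol
Smallest is H at 0.07159 mol; normalising gives C 1.500, H 1.000, S 1.000
Scaling by 2: C 3.00, H 2.00, S 2.00 → C3H2S2

C3H2S2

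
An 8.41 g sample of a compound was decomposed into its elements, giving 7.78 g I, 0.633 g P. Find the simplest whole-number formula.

Moles — I: 7.78 / 126.90 = 0.06131 mol; P: 0.633 / 30.97 = 0.02044 mol
Divide by the smallest (0.02044 mol P): I 3.000, P 1.000
→ I3P

I3P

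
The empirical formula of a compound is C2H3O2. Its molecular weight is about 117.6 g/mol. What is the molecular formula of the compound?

C4H6O4

Empirical-formula mass = 59.04 g/mol
n = 117.6 / 59.04 = 1.99 ≈ 2
Molecular formula = (C2H3O2)2 = C4H6O4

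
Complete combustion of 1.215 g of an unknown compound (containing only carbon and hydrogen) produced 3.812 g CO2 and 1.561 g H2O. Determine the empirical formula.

mol C = 3.812 / 44.01 = 0.08662; mass C = 0.08662 × 12.01 = 1.040 g
mol H = 2 × (1.561 / 18.02) = 0.1733; mass H = 0.1733 × 1.008 = 0.1746 g
Smallest is C at 0.08662 mol; normalising gives C 1.000, H 2.000
≈ 1:2 → CH2

CH2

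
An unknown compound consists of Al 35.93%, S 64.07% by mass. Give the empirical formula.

Assume 100 g: 35.93 g Al, 64.07 g S.
Moles — Al: 35.93 / 26.98 = 1.332 mol; S: 64.07 / 32.07 = 1.998 mol
Divide by the smallest (1.332 mol Al): Al 1.000, S 1.500
×2: Al 2.00, S 3.00 → Al2S3

Al2S3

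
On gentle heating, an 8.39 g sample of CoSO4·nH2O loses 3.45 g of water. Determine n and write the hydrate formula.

Mass of anhydrous CoSO4 = 8.39 − 3.45 = 4.94 g
mol H2O = 3.45 / 18.02 = 0.1915
Molar mass of CoSO4 = 155.00 g/mol → mol CoSO4 = 4.94 / 155.00 = 0.03187
n = 0.1915 / 0.03187 = 6.01 ≈ 6 → CoSO4·6H2O

CoSO4·6H2O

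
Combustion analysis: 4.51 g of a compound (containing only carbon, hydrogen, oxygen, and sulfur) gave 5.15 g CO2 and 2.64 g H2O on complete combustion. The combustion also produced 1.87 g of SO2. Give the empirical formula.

mol C = 5.15 / 44.01 = 0.1170; mass C = 0.1170 × 12.01 = 1.405 g
mol H = 2 × (2.64 / 18.02) = 0.2930; mass H = 0.2930 × 1.008 = 0.2954 g
mol S = 1.87 / 64.07 = 0.02919; mass S = 0.9360 g
mass O = 4.51 − (2.637) = 1.873 g → mol O = 0.1171
Ratios (÷ 0.02919): C 4.009, H 10.039, O 4.011, S 1.000
→ C4H10O4S

C4H10O4S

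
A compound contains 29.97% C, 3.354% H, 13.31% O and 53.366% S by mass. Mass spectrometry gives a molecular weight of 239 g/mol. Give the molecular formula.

C6H8O2S4

Assume 100 g: 29.97 g C, 3.354 g H, 13.31 g O, 53.366 g S.
Moles — C: 29.97 / 12.01 = 2.495 mol; H: 3.354 / 1.008 = 3.327 mol; O: 13.31 / 16.00 = 0.8319 mol; S: 53.366 / 32.07 = 1.664 mol
Smallest is O at 0.8319 mol; normalising gives C 3.000, H 4.000, O 1.000, S 2.000
→ C3H4OS2
Empirical-formula mass = 120.20 g/mol
n = 239 / 120.20 = 1.99 ≈ 2
Molecular formula = (C3H4OS2)×2 = C6H8O2S4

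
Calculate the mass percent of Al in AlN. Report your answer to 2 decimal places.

Molar mass = 1(26.98) + 1(14.01) = 40.990 g/mol
Mass of Al per mole = 1 × 26.98 = 26.980 g
% Al = 26.980 / 40.990 × 100 = 65.82%

65.82%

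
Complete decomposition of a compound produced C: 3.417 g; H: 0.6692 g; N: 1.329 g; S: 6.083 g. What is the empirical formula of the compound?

C3H7NS2

C: 3.417 g ÷ 12.01 g/mol = 0.2845 mol
H: 0.6692 g ÷ 1.008 g/mol = 0.6639 mol
N: 1.329 g ÷ 14.01 g/mol = 0.09486 mol
S: 6.083 g ÷ 32.07 g/mol = 0.1897 mol
Divide by the smallest (0.09486 mol N): C 2.999, H 6.999, N 1.000, S 2.000
≈ 3:7:1:2 → C3H7NS2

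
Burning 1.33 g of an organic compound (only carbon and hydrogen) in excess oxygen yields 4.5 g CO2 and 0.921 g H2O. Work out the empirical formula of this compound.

CH

mol C = 4.5 / 44.01 = 0.1022; mass C = 0.1022 × 12.01 = 1.228 g
mol H = 2 × (0.921 / 18.02) = 0.1022; mass H = 0.1022 × 1.008 = 0.1030 g
Ratios (÷ 0.1022): C 1.000, H 1.000
≈ 1:1 → CH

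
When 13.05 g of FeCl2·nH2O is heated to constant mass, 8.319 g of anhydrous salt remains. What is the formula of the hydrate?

Mass of water lost = 13.05 − 8.319 = 4.731 g → 4.731 / 18.02 = 0.2625 mol H2O
Molar mass of FeCl2 = 126.75 g/mol → mol FeCl2 = 8.319 / 126.75 = 0.06563
n = 0.2625 / 0.06563 = 4.00 ≈ 4 → FeCl2·4H2O

FeCl2·4H2O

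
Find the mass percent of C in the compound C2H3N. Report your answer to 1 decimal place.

Molar mass = 2(12.01) + 3(1.008) + 1(14.01) = 41.054 g/mol
Mass of C per mole = 2 × 12.01 = 24.020 g
% C = 24.020 / 41.054 × 100 = 58.5%

58.5%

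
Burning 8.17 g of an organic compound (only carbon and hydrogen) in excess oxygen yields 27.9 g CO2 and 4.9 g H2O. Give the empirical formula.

mol C = 27.9 / 44.01 = 0.6339; mass C = 0.6339 × 12.01 = 7.614 g
mol H = 2 × (4.9 / 18.02) = 0.5438; mass H = 0.5438 × 1.008 = 0.5482 g
Smallest is H at 0.5438 mol; normalising gives C 1.166, H 1.000
Multiply by 6: C 6.99, H 6.00 → C7H6

C7H6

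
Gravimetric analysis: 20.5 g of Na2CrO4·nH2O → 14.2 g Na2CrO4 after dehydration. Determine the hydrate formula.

Na2CrO4·4H2O

Mass of water lost = 20.5 − 14.2 = 6.3 g → 6.3 / 18.02 = 0.3496 mol H2O
Molar mass of Na2CrO4 = 161.98 g/mol → mol Na2CrO4 = 14.2 / 161.98 = 0.08767
n = 0.3496 / 0.08767 = 3.99 ≈ 4 → Na2CrO4·4H2O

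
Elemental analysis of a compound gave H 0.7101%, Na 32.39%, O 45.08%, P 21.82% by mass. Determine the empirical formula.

HNa2O4P

Assume 100 g: 0.7101 g H, 32.39 g Na, 45.08 g O, 21.82 g P.
H: 0.7101 g ÷ 1.008 g/mol = 0.7045 mol
Na: 32.39 g ÷ 22.99 g/mol = 1.409 mol
O: 45.08 g ÷ 16.00 g/mol = 2.817 mol
P: 21.82 g ÷ 30.97 g/mol = 0.7046 mol
Smallest is H at 0.7045 mol; normalising gives H 1.000, Na 2.000, O 3.999, P 1.000
→ HNa2O4P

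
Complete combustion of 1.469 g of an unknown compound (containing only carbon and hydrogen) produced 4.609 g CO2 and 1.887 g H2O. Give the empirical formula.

mol C = 4.609 / 44.01 = 0.1047; mass C = 0.1047 × 12.01 = 1.258 g
mol H = 2 × (1.887 / 18.02) = 0.2094; mass H = 0.2094 × 1.008 = 0.2111 g
Smallest is C at 0.1047 mol; normalising gives C 1.000, H 2.000
Ratio ≈ 1:2, so the empirical formula is CH2

CH2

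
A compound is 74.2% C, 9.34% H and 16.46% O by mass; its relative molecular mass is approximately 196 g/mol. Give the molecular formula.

C12H18O2

Assume 100 g: 74.2 g C, 9.34 g H, 16.46 g O.
Moles — C: 74.2 / 12.01 = 6.178 mol; H: 9.34 / 1.008 = 9.266 mol; O: 16.46 / 16.00 = 1.029 mol
Smallest is O at 1.029 mol; normalising gives C 6.006, H 9.007, O 1.000
Ratio ≈ 6:9:1, so the empirical formula is C6H9O
Empirical-formula mass = 97.13 g/mol
n = 196 / 97.13 = 2.02 ≈ 2
Molecular formula = (C6H9O)×2 = C12H18O2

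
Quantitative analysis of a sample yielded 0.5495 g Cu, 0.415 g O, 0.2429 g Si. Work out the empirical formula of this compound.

CuO3Si

n(Cu) = 0.5495/63.55 = 0.008647, n(O) = 0.415/16.00 = 0.02594, n(Si) = 0.2429/28.09 = 0.008647
Ratios (÷ 0.008647): Cu 1.000, O 3.000, Si 1.000
Ratio ≈ 1:3:1, so the empirical formula is CuO3Si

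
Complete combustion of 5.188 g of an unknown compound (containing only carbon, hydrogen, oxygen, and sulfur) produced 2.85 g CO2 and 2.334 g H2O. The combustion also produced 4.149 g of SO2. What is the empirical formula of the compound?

CH4O2S

mol C = 2.85 / 44.01 = 0.06476; mass C = 0.06476 × 12.01 = 0.7777 g
mol H = 2 × (2.334 / 18.02) = 0.2590; mass H = 0.2590 × 1.008 = 0.2611 g
mol S = 4.149 / 64.07 = 0.06476; mass S = 2.077 g
mass O = 5.188 − (3.116) = 2.072 g → mol O = 0.1295
Ratios (÷ 0.06476): C 1.000, H 4.000, O 2.000, S 1.000
≈ 1:4:2:1 → CH4O2S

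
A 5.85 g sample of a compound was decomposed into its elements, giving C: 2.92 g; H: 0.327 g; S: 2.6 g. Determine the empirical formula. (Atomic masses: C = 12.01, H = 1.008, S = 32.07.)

C3H4S

C: 2.92 g ÷ 12.01 g/mol = 0.2431 mol
H: 0.327 g ÷ 1.008 g/mol = 0.3244 mol
S: 2.6 g ÷ 32.07 g/mol = 0.08107 mol
Smallest is S at 0.08107 mol; normalising gives C 2.999, H 4.001, S 1.000
Ratio ≈ 3:4:1, so the empirical formula is C3H4S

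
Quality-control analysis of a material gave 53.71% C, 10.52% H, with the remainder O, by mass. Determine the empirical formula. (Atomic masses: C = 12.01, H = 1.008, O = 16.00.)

Assume 100 g: 53.71 g C, 10.52 g H, 35.77 g O.
C: 53.71 g ÷ 12.01 g/mol = 4.472 mol
H: 10.52 g ÷ 1.008 g/mol = 10.44 mol
O: 35.77 g ÷ 16.00 g/mol = 2.236 mol
Smallest is O at 2.236 mol; normalising gives C 2.000, H 4.668, O 1.000
Multiply by 3: C 6.00, H 14.00, O 3.00 → C6H14O3

C6H14O3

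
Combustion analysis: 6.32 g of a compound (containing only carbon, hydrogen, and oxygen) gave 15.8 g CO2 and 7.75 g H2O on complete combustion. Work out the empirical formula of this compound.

C5H12O

mol C = 15.8 / 44.01 = 0.3590; mass C = 0.3590 × 12.01 = 4.312 g
mol H = 2 × (7.75 / 18.02) = 0.8602; mass H = 0.8602 × 1.008 = 0.8670 g
mass O = 6.32 − (5.179) = 1.141 g → mol O = 0.07133
Smallest is O at 0.07133 mol; normalising gives C 5.033, H 12.059, O 1.000
→ C5H12O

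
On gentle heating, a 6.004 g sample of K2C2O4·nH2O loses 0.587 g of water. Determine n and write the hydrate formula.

K2C2O4·H2O

Mass of anhydrous K2C2O4 = 6.004 − 0.587 = 5.417 g
mol H2O = 0.587 / 18.02 = 0.03257
Molar mass of K2C2O4 = 166.22 g/mol → mol K2C2O4 = 5.417 / 166.22 = 0.03259
n = 0.03257 / 0.03259 = 1.00 ≈ 1 → K2C2O4·H2O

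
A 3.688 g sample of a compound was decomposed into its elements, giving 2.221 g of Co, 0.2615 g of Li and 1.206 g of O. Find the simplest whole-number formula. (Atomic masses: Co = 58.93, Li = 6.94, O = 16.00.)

CoLiO2

Co: 2.221 g ÷ 58.93 g/mol = 0.03769 mol
Li: 0.2615 g ÷ 6.94 g/mol = 0.03768 mol
O: 1.206 g ÷ 16.00 g/mol = 0.07537 mol
Ratios (÷ 0.03768): Co 1.000, Li 1.000, O 2.000
Ratio ≈ 1:1:2, so the empirical formula is CoLiO2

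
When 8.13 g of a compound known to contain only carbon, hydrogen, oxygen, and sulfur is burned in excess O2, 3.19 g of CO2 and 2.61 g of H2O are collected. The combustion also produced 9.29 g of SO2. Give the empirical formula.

mol C = 3.19 / 44.01 = 0.07248; mass C = 0.07248 × 12.01 = 0.8705 g
mol H = 2 × (2.61 / 18.02) = 0.2897; mass H = 0.2897 × 1.008 = 0.2920 g
mol S = 9.29 / 64.07 = 0.1450; mass S = 4.650 g
mass O = 8.13 − (5.813) = 2.317 g → mol O = 0.1448
Smallest is C at 0.07248 mol; normalising gives C 1.000, H 3.996, O 1.998, S 2.000
≈ 1:4:2:2 → CH4O2S2

CH4O2S2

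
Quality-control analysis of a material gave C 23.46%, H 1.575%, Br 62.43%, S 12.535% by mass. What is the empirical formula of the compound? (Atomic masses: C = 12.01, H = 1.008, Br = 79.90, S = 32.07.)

C5H4Br2S

Assume 100 g: 23.46 g C, 1.575 g H, 62.43 g Br, 12.535 g S.
Moles — C: 23.46 / 12.01 = 1.953 mol; H: 1.575 / 1.008 = 1.562 mol; Br: 62.43 / 79.90 = 0.7814 mol; S: 12.535 / 32.07 = 0.3909 mol
Smallest is S at 0.3909 mol; normalising gives C 4.998, H 3.998, Br 1.999, S 1.000
Ratio ≈ 5:4:2:1, so the empirical formula is C5H4Br2S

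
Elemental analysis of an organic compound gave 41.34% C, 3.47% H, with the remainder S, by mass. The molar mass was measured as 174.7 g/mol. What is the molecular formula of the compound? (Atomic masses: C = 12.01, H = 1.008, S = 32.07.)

Assume 100 g: 41.34 g C, 3.47 g H, 55.19 g S.
Moles — C: 41.34 / 12.01 = 3.442 mol; H: 3.47 / 1.008 = 3.442 mol; S: 55.19 / 32.07 = 1.721 mol
Ratios (÷ 1.721): C 2.000, H 2.000, S 1.000
≈ 2:2:1 → C2H2S
Empirical-formula mass = 58.11 g/mol
n = 174.7 / 58.11 = 3.01 ≈ 3
Molecular formula = (C2H2S)×3 = C6H6S3

C6H6S3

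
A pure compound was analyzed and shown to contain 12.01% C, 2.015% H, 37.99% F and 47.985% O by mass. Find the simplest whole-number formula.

Assume 100 g: 12.01 g C, 2.015 g H, 37.99 g F, 47.985 g O.
C: 12.01 g ÷ 12.01 g/mol = 1 mol
H: 2.015 g ÷ 1.008 g/mol = 1.999 mol
F: 37.99 g ÷ 19.00 g/mol = 1.999 mol
O: 47.985 g ÷ 16.00 g/mol = 2.999 mol
Ratios (÷ 1): C 1.000, H 1.999, F 1.999, O 2.999
Ratio ≈ 1:2:2:3, so the empirical formula is CH2F2O3

CH2F2O3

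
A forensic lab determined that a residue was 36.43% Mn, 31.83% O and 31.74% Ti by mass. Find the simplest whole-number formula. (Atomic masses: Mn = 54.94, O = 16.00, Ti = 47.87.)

Assume 100 g: 36.43 g Mn, 31.83 g O, 31.74 g Ti.
Moles — Mn: 36.43 / 54.94 = 0.6631 mol; O: 31.83 / 16.00 = 1.989 mol; Ti: 31.74 / 47.87 = 0.663 mol
Smallest is Ti at 0.663 mol; normalising gives Mn 1.000, O 3.000, Ti 1.000
Ratio ≈ 1:3:1, so the empirical formula is MnO3Ti

MnO3Ti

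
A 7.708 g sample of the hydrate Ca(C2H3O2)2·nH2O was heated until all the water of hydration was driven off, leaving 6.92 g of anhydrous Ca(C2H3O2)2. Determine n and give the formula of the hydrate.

Ca(C2H3O2)2·H2O

Mass of water lost = 7.708 − 6.92 = 0.788 g → 0.788 / 18.02 = 0.04373 mol H2O
Molar mass of Ca(C2H3O2)2 = 158.17 g/mol → mol Ca(C2H3O2)2 = 6.92 / 158.17 = 0.04375
n = 0.04373 / 0.04375 = 1.00 ≈ 1 → Ca(C2H3O2)2·H2O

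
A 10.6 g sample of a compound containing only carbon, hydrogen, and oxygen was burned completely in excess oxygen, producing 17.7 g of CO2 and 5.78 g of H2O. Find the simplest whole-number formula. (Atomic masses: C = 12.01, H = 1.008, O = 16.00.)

mol C = 17.7 / 44.01 = 0.4022; mass C = 0.4022 × 12.01 = 4.830 g
mol H = 2 × (5.78 / 18.02) = 0.6415; mass H = 0.6415 × 1.008 = 0.6466 g
mass O = 10.6 − (5.477) = 5.123 g → mol O = 0.3202
Ratios (÷ 0.3202): C 1.256, H 2.003, O 1.000
Multiply by 4: C 5.02, H 8.01, O 4.00 → C5H8O4

C5H8O4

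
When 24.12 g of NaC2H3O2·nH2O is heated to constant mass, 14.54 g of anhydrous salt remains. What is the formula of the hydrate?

Mass of water lost = 24.12 − 14.54 = 9.58 g → 9.58 / 18.02 = 0.5316 mol H2O
Molar mass of NaC2H3O2 = 82.03 g/mol → mol NaC2H3O2 = 14.54 / 82.03 = 0.1772
n = 0.5316 / 0.1772 = 3.00 ≈ 3 → NaC2H3O2·3H2O

NaC2H3O2·3H2O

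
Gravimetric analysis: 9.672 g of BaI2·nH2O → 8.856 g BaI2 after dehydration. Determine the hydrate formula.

Mass of water lost = 9.672 − 8.856 = 0.816 g → 0.816 / 18.02 = 0.04528 mol H2O
Molar mass of BaI2 = 391.13 g/mol → mol BaI2 = 8.856 / 391.13 = 0.02264
n = 0.04528 / 0.02264 = 2.00 ≈ 2 → BaI2·2H2O

BaI2·2H2O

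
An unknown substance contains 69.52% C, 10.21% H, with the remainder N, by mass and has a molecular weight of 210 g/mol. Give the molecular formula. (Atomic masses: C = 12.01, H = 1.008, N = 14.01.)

Assume 100 g: 69.52 g C, 10.21 g H, 20.27 g N.
n(C) = 69.52/12.01 = 5.789, n(H) = 10.21/1.008 = 10.13, n(N) = 20.27/14.01 = 1.447
Ratios (÷ 1.447): C 4.001, H 7.001, N 1.000
≈ 4:7:1 → C4H7N
Empirical-formula mass = 69.11 g/mol
n = 210 / 69.11 = 3.04 ≈ 3
Molecular formula = (C4H7N)×3 = C12H21N3

C12H21N3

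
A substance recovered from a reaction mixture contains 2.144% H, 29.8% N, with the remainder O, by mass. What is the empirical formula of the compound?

Assume 100 g: 2.144 g H, 29.8 g N, 68.056 g O.
H: 2.144 g ÷ 1.008 g/mol = 2.127 mol
N: 29.8 g ÷ 14.01 g/mol = 2.127 mol
O: 68.056 g ÷ 16.00 g/mol = 4.253 mol
Divide by the smallest (2.127 mol H): H 1.000, N 1.000, O 2.000
Ratio ≈ 1:1:2, so the empirical formula is HNO2

HNO2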